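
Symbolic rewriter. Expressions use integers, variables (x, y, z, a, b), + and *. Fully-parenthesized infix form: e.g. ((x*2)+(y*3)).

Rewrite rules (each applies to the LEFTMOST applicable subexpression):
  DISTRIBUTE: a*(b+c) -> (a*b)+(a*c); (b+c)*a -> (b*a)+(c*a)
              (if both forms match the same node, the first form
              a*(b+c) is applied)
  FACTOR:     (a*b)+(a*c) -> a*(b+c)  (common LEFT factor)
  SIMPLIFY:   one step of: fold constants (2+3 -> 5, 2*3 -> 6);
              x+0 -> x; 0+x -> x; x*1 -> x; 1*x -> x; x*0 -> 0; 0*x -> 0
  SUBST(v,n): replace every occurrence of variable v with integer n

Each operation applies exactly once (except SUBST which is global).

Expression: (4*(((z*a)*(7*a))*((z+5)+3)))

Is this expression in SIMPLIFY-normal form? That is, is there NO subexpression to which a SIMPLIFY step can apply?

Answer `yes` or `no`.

Answer: yes

Derivation:
Expression: (4*(((z*a)*(7*a))*((z+5)+3)))
Scanning for simplifiable subexpressions (pre-order)...
  at root: (4*(((z*a)*(7*a))*((z+5)+3))) (not simplifiable)
  at R: (((z*a)*(7*a))*((z+5)+3)) (not simplifiable)
  at RL: ((z*a)*(7*a)) (not simplifiable)
  at RLL: (z*a) (not simplifiable)
  at RLR: (7*a) (not simplifiable)
  at RR: ((z+5)+3) (not simplifiable)
  at RRL: (z+5) (not simplifiable)
Result: no simplifiable subexpression found -> normal form.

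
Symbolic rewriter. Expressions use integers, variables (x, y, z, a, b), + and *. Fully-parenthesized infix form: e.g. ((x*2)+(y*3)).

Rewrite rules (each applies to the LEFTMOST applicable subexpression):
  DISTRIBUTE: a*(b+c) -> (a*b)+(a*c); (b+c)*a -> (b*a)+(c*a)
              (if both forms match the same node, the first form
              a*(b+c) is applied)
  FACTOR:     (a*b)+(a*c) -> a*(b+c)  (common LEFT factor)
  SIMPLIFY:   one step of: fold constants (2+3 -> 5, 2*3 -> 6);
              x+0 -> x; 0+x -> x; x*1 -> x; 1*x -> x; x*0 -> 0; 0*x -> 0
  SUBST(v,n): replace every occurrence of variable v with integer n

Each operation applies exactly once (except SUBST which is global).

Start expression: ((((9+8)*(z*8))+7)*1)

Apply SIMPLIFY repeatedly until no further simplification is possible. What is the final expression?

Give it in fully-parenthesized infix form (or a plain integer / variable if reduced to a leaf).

Answer: ((17*(z*8))+7)

Derivation:
Start: ((((9+8)*(z*8))+7)*1)
Step 1: at root: ((((9+8)*(z*8))+7)*1) -> (((9+8)*(z*8))+7); overall: ((((9+8)*(z*8))+7)*1) -> (((9+8)*(z*8))+7)
Step 2: at LL: (9+8) -> 17; overall: (((9+8)*(z*8))+7) -> ((17*(z*8))+7)
Fixed point: ((17*(z*8))+7)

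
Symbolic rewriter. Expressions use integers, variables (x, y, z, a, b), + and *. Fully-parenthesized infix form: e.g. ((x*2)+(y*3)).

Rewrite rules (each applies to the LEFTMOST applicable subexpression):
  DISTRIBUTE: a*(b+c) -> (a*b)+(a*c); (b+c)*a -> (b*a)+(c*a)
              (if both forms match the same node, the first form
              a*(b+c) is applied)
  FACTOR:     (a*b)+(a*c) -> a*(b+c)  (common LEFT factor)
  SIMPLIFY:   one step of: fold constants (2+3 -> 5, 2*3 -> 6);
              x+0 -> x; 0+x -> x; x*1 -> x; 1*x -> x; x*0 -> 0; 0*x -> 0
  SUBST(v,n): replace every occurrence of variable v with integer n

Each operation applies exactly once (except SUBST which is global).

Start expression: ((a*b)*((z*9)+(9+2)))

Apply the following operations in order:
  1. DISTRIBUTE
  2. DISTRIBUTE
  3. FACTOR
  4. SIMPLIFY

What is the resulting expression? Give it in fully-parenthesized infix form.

Start: ((a*b)*((z*9)+(9+2)))
Apply DISTRIBUTE at root (target: ((a*b)*((z*9)+(9+2)))): ((a*b)*((z*9)+(9+2))) -> (((a*b)*(z*9))+((a*b)*(9+2)))
Apply DISTRIBUTE at R (target: ((a*b)*(9+2))): (((a*b)*(z*9))+((a*b)*(9+2))) -> (((a*b)*(z*9))+(((a*b)*9)+((a*b)*2)))
Apply FACTOR at R (target: (((a*b)*9)+((a*b)*2))): (((a*b)*(z*9))+(((a*b)*9)+((a*b)*2))) -> (((a*b)*(z*9))+((a*b)*(9+2)))
Apply SIMPLIFY at RR (target: (9+2)): (((a*b)*(z*9))+((a*b)*(9+2))) -> (((a*b)*(z*9))+((a*b)*11))

Answer: (((a*b)*(z*9))+((a*b)*11))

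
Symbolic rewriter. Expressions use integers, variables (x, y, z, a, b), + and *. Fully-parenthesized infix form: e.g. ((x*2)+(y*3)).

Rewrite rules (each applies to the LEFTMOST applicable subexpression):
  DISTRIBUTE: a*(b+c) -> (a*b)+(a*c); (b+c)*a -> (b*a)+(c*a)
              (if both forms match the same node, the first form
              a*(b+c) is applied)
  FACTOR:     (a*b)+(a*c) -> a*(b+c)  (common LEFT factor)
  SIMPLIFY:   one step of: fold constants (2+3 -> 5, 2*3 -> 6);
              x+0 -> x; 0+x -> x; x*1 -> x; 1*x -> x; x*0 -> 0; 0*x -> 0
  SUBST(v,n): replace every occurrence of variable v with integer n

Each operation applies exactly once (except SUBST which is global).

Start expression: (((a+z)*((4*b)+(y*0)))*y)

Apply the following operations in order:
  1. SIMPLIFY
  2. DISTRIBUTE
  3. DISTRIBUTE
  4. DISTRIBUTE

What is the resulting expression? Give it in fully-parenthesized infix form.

Start: (((a+z)*((4*b)+(y*0)))*y)
Apply SIMPLIFY at LRR (target: (y*0)): (((a+z)*((4*b)+(y*0)))*y) -> (((a+z)*((4*b)+0))*y)
Apply DISTRIBUTE at L (target: ((a+z)*((4*b)+0))): (((a+z)*((4*b)+0))*y) -> ((((a+z)*(4*b))+((a+z)*0))*y)
Apply DISTRIBUTE at root (target: ((((a+z)*(4*b))+((a+z)*0))*y)): ((((a+z)*(4*b))+((a+z)*0))*y) -> ((((a+z)*(4*b))*y)+(((a+z)*0)*y))
Apply DISTRIBUTE at LL (target: ((a+z)*(4*b))): ((((a+z)*(4*b))*y)+(((a+z)*0)*y)) -> ((((a*(4*b))+(z*(4*b)))*y)+(((a+z)*0)*y))

Answer: ((((a*(4*b))+(z*(4*b)))*y)+(((a+z)*0)*y))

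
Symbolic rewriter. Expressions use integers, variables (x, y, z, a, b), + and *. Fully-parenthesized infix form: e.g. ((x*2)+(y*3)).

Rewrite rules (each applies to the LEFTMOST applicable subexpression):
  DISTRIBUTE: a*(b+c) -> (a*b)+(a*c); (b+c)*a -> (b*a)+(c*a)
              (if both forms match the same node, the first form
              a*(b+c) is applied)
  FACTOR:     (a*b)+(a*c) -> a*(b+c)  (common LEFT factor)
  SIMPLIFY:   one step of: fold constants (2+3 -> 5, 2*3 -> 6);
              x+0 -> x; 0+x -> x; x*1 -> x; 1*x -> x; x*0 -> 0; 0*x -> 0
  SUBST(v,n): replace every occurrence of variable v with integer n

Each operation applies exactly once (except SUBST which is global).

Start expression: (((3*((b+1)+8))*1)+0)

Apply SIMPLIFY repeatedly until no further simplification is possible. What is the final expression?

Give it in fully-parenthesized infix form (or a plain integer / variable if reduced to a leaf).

Start: (((3*((b+1)+8))*1)+0)
Step 1: at root: (((3*((b+1)+8))*1)+0) -> ((3*((b+1)+8))*1); overall: (((3*((b+1)+8))*1)+0) -> ((3*((b+1)+8))*1)
Step 2: at root: ((3*((b+1)+8))*1) -> (3*((b+1)+8)); overall: ((3*((b+1)+8))*1) -> (3*((b+1)+8))
Fixed point: (3*((b+1)+8))

Answer: (3*((b+1)+8))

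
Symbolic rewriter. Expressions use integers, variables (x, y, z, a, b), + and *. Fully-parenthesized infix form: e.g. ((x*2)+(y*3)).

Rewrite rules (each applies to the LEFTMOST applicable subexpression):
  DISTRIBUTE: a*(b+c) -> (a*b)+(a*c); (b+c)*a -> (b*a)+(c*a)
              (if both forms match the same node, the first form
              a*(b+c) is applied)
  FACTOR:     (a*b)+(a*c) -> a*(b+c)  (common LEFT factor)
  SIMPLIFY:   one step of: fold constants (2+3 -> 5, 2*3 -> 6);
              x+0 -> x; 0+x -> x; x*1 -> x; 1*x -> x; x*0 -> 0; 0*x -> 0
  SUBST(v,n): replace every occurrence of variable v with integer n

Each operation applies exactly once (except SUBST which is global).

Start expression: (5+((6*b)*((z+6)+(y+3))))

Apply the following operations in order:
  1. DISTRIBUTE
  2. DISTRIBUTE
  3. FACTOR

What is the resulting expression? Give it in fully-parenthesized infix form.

Start: (5+((6*b)*((z+6)+(y+3))))
Apply DISTRIBUTE at R (target: ((6*b)*((z+6)+(y+3)))): (5+((6*b)*((z+6)+(y+3)))) -> (5+(((6*b)*(z+6))+((6*b)*(y+3))))
Apply DISTRIBUTE at RL (target: ((6*b)*(z+6))): (5+(((6*b)*(z+6))+((6*b)*(y+3)))) -> (5+((((6*b)*z)+((6*b)*6))+((6*b)*(y+3))))
Apply FACTOR at RL (target: (((6*b)*z)+((6*b)*6))): (5+((((6*b)*z)+((6*b)*6))+((6*b)*(y+3)))) -> (5+(((6*b)*(z+6))+((6*b)*(y+3))))

Answer: (5+(((6*b)*(z+6))+((6*b)*(y+3))))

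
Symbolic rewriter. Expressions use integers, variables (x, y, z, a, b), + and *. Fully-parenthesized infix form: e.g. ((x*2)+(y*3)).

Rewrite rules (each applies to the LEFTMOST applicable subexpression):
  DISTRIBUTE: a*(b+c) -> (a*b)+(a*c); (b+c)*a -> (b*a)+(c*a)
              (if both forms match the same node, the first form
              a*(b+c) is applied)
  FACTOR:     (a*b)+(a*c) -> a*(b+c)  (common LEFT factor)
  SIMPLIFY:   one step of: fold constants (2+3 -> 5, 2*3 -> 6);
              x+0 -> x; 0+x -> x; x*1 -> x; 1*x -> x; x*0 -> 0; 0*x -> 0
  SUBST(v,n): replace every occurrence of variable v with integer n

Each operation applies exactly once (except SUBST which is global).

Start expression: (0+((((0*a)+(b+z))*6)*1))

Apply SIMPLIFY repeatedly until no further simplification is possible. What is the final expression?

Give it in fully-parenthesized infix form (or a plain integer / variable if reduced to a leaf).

Answer: ((b+z)*6)

Derivation:
Start: (0+((((0*a)+(b+z))*6)*1))
Step 1: at root: (0+((((0*a)+(b+z))*6)*1)) -> ((((0*a)+(b+z))*6)*1); overall: (0+((((0*a)+(b+z))*6)*1)) -> ((((0*a)+(b+z))*6)*1)
Step 2: at root: ((((0*a)+(b+z))*6)*1) -> (((0*a)+(b+z))*6); overall: ((((0*a)+(b+z))*6)*1) -> (((0*a)+(b+z))*6)
Step 3: at LL: (0*a) -> 0; overall: (((0*a)+(b+z))*6) -> ((0+(b+z))*6)
Step 4: at L: (0+(b+z)) -> (b+z); overall: ((0+(b+z))*6) -> ((b+z)*6)
Fixed point: ((b+z)*6)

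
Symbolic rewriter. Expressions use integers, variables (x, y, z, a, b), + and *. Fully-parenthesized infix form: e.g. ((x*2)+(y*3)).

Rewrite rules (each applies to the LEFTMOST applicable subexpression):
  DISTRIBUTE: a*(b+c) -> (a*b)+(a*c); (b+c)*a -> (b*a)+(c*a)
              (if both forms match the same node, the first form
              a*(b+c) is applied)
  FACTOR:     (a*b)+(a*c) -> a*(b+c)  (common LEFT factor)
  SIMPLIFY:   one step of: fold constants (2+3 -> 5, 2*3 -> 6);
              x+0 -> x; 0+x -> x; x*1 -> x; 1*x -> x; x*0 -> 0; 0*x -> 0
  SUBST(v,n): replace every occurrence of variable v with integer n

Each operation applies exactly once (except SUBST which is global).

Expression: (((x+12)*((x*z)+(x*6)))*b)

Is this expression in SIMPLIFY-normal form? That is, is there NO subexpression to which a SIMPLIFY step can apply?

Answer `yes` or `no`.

Answer: yes

Derivation:
Expression: (((x+12)*((x*z)+(x*6)))*b)
Scanning for simplifiable subexpressions (pre-order)...
  at root: (((x+12)*((x*z)+(x*6)))*b) (not simplifiable)
  at L: ((x+12)*((x*z)+(x*6))) (not simplifiable)
  at LL: (x+12) (not simplifiable)
  at LR: ((x*z)+(x*6)) (not simplifiable)
  at LRL: (x*z) (not simplifiable)
  at LRR: (x*6) (not simplifiable)
Result: no simplifiable subexpression found -> normal form.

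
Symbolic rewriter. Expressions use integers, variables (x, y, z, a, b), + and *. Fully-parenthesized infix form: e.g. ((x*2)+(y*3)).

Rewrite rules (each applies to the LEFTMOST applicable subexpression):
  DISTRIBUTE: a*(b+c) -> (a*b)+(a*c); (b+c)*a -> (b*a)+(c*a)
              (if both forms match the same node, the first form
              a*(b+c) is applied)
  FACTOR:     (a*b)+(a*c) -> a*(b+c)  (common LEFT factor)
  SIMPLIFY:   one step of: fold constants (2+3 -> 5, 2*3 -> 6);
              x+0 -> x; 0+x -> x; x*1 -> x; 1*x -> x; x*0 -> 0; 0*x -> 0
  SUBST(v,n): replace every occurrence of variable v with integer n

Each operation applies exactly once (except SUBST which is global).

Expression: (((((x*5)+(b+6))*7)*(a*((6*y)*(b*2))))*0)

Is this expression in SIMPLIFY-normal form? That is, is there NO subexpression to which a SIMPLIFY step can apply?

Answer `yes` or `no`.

Answer: no

Derivation:
Expression: (((((x*5)+(b+6))*7)*(a*((6*y)*(b*2))))*0)
Scanning for simplifiable subexpressions (pre-order)...
  at root: (((((x*5)+(b+6))*7)*(a*((6*y)*(b*2))))*0) (SIMPLIFIABLE)
  at L: ((((x*5)+(b+6))*7)*(a*((6*y)*(b*2)))) (not simplifiable)
  at LL: (((x*5)+(b+6))*7) (not simplifiable)
  at LLL: ((x*5)+(b+6)) (not simplifiable)
  at LLLL: (x*5) (not simplifiable)
  at LLLR: (b+6) (not simplifiable)
  at LR: (a*((6*y)*(b*2))) (not simplifiable)
  at LRR: ((6*y)*(b*2)) (not simplifiable)
  at LRRL: (6*y) (not simplifiable)
  at LRRR: (b*2) (not simplifiable)
Found simplifiable subexpr at path root: (((((x*5)+(b+6))*7)*(a*((6*y)*(b*2))))*0)
One SIMPLIFY step would give: 0
-> NOT in normal form.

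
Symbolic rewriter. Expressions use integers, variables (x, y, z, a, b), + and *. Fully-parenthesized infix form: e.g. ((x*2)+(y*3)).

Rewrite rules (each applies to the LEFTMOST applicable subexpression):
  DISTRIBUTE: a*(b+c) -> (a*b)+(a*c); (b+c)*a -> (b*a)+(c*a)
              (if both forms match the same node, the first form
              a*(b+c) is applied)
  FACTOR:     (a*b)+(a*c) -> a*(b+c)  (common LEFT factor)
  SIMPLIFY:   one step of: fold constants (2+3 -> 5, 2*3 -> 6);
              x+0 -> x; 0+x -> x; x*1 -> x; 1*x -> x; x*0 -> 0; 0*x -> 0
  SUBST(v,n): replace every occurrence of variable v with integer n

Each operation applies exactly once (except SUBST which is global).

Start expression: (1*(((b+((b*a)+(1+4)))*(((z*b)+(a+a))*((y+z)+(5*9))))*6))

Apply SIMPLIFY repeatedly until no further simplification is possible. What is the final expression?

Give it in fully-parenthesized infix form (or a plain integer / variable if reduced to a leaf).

Answer: (((b+((b*a)+5))*(((z*b)+(a+a))*((y+z)+45)))*6)

Derivation:
Start: (1*(((b+((b*a)+(1+4)))*(((z*b)+(a+a))*((y+z)+(5*9))))*6))
Step 1: at root: (1*(((b+((b*a)+(1+4)))*(((z*b)+(a+a))*((y+z)+(5*9))))*6)) -> (((b+((b*a)+(1+4)))*(((z*b)+(a+a))*((y+z)+(5*9))))*6); overall: (1*(((b+((b*a)+(1+4)))*(((z*b)+(a+a))*((y+z)+(5*9))))*6)) -> (((b+((b*a)+(1+4)))*(((z*b)+(a+a))*((y+z)+(5*9))))*6)
Step 2: at LLRR: (1+4) -> 5; overall: (((b+((b*a)+(1+4)))*(((z*b)+(a+a))*((y+z)+(5*9))))*6) -> (((b+((b*a)+5))*(((z*b)+(a+a))*((y+z)+(5*9))))*6)
Step 3: at LRRR: (5*9) -> 45; overall: (((b+((b*a)+5))*(((z*b)+(a+a))*((y+z)+(5*9))))*6) -> (((b+((b*a)+5))*(((z*b)+(a+a))*((y+z)+45)))*6)
Fixed point: (((b+((b*a)+5))*(((z*b)+(a+a))*((y+z)+45)))*6)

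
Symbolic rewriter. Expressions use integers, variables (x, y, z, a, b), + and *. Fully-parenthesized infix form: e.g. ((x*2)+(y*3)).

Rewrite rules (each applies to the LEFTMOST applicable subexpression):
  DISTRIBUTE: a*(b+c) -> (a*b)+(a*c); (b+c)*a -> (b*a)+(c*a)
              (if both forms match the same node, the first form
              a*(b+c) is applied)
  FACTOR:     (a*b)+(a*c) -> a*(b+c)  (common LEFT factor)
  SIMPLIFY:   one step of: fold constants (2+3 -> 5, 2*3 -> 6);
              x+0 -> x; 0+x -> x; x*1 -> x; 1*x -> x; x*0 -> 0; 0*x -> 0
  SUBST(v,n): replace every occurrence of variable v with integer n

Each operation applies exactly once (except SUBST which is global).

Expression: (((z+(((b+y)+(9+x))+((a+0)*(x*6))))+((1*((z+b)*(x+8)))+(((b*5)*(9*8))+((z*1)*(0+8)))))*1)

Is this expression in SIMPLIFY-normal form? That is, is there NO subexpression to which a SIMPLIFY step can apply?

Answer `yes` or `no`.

Answer: no

Derivation:
Expression: (((z+(((b+y)+(9+x))+((a+0)*(x*6))))+((1*((z+b)*(x+8)))+(((b*5)*(9*8))+((z*1)*(0+8)))))*1)
Scanning for simplifiable subexpressions (pre-order)...
  at root: (((z+(((b+y)+(9+x))+((a+0)*(x*6))))+((1*((z+b)*(x+8)))+(((b*5)*(9*8))+((z*1)*(0+8)))))*1) (SIMPLIFIABLE)
  at L: ((z+(((b+y)+(9+x))+((a+0)*(x*6))))+((1*((z+b)*(x+8)))+(((b*5)*(9*8))+((z*1)*(0+8))))) (not simplifiable)
  at LL: (z+(((b+y)+(9+x))+((a+0)*(x*6)))) (not simplifiable)
  at LLR: (((b+y)+(9+x))+((a+0)*(x*6))) (not simplifiable)
  at LLRL: ((b+y)+(9+x)) (not simplifiable)
  at LLRLL: (b+y) (not simplifiable)
  at LLRLR: (9+x) (not simplifiable)
  at LLRR: ((a+0)*(x*6)) (not simplifiable)
  at LLRRL: (a+0) (SIMPLIFIABLE)
  at LLRRR: (x*6) (not simplifiable)
  at LR: ((1*((z+b)*(x+8)))+(((b*5)*(9*8))+((z*1)*(0+8)))) (not simplifiable)
  at LRL: (1*((z+b)*(x+8))) (SIMPLIFIABLE)
  at LRLR: ((z+b)*(x+8)) (not simplifiable)
  at LRLRL: (z+b) (not simplifiable)
  at LRLRR: (x+8) (not simplifiable)
  at LRR: (((b*5)*(9*8))+((z*1)*(0+8))) (not simplifiable)
  at LRRL: ((b*5)*(9*8)) (not simplifiable)
  at LRRLL: (b*5) (not simplifiable)
  at LRRLR: (9*8) (SIMPLIFIABLE)
  at LRRR: ((z*1)*(0+8)) (not simplifiable)
  at LRRRL: (z*1) (SIMPLIFIABLE)
  at LRRRR: (0+8) (SIMPLIFIABLE)
Found simplifiable subexpr at path root: (((z+(((b+y)+(9+x))+((a+0)*(x*6))))+((1*((z+b)*(x+8)))+(((b*5)*(9*8))+((z*1)*(0+8)))))*1)
One SIMPLIFY step would give: ((z+(((b+y)+(9+x))+((a+0)*(x*6))))+((1*((z+b)*(x+8)))+(((b*5)*(9*8))+((z*1)*(0+8)))))
-> NOT in normal form.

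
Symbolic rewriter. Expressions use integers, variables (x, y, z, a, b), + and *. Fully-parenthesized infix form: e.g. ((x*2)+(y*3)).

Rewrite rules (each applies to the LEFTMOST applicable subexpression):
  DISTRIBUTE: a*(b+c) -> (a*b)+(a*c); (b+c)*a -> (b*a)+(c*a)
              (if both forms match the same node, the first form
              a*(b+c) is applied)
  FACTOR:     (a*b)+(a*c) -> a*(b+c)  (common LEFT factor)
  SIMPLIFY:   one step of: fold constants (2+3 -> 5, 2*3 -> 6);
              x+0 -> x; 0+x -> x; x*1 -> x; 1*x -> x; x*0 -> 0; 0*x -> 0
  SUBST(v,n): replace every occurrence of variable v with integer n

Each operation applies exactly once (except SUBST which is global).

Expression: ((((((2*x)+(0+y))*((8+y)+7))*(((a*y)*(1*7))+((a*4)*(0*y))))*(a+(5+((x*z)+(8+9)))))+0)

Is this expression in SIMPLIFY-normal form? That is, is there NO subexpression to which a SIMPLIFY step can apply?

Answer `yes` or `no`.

Expression: ((((((2*x)+(0+y))*((8+y)+7))*(((a*y)*(1*7))+((a*4)*(0*y))))*(a+(5+((x*z)+(8+9)))))+0)
Scanning for simplifiable subexpressions (pre-order)...
  at root: ((((((2*x)+(0+y))*((8+y)+7))*(((a*y)*(1*7))+((a*4)*(0*y))))*(a+(5+((x*z)+(8+9)))))+0) (SIMPLIFIABLE)
  at L: (((((2*x)+(0+y))*((8+y)+7))*(((a*y)*(1*7))+((a*4)*(0*y))))*(a+(5+((x*z)+(8+9))))) (not simplifiable)
  at LL: ((((2*x)+(0+y))*((8+y)+7))*(((a*y)*(1*7))+((a*4)*(0*y)))) (not simplifiable)
  at LLL: (((2*x)+(0+y))*((8+y)+7)) (not simplifiable)
  at LLLL: ((2*x)+(0+y)) (not simplifiable)
  at LLLLL: (2*x) (not simplifiable)
  at LLLLR: (0+y) (SIMPLIFIABLE)
  at LLLR: ((8+y)+7) (not simplifiable)
  at LLLRL: (8+y) (not simplifiable)
  at LLR: (((a*y)*(1*7))+((a*4)*(0*y))) (not simplifiable)
  at LLRL: ((a*y)*(1*7)) (not simplifiable)
  at LLRLL: (a*y) (not simplifiable)
  at LLRLR: (1*7) (SIMPLIFIABLE)
  at LLRR: ((a*4)*(0*y)) (not simplifiable)
  at LLRRL: (a*4) (not simplifiable)
  at LLRRR: (0*y) (SIMPLIFIABLE)
  at LR: (a+(5+((x*z)+(8+9)))) (not simplifiable)
  at LRR: (5+((x*z)+(8+9))) (not simplifiable)
  at LRRR: ((x*z)+(8+9)) (not simplifiable)
  at LRRRL: (x*z) (not simplifiable)
  at LRRRR: (8+9) (SIMPLIFIABLE)
Found simplifiable subexpr at path root: ((((((2*x)+(0+y))*((8+y)+7))*(((a*y)*(1*7))+((a*4)*(0*y))))*(a+(5+((x*z)+(8+9)))))+0)
One SIMPLIFY step would give: (((((2*x)+(0+y))*((8+y)+7))*(((a*y)*(1*7))+((a*4)*(0*y))))*(a+(5+((x*z)+(8+9)))))
-> NOT in normal form.

Answer: no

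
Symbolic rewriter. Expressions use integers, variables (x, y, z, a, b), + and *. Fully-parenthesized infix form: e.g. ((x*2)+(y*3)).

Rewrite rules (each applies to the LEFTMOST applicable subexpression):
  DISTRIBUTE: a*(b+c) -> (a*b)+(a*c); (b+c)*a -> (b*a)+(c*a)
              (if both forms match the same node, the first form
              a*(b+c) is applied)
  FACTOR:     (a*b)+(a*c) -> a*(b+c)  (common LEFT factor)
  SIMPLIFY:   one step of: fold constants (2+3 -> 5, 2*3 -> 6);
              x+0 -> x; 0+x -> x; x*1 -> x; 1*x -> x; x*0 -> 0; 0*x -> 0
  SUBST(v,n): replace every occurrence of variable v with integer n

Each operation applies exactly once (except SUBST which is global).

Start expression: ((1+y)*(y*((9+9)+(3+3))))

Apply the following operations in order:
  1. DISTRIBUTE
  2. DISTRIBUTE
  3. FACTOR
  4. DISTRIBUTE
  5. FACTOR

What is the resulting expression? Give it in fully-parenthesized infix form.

Start: ((1+y)*(y*((9+9)+(3+3))))
Apply DISTRIBUTE at root (target: ((1+y)*(y*((9+9)+(3+3))))): ((1+y)*(y*((9+9)+(3+3)))) -> ((1*(y*((9+9)+(3+3))))+(y*(y*((9+9)+(3+3)))))
Apply DISTRIBUTE at LR (target: (y*((9+9)+(3+3)))): ((1*(y*((9+9)+(3+3))))+(y*(y*((9+9)+(3+3))))) -> ((1*((y*(9+9))+(y*(3+3))))+(y*(y*((9+9)+(3+3)))))
Apply FACTOR at LR (target: ((y*(9+9))+(y*(3+3)))): ((1*((y*(9+9))+(y*(3+3))))+(y*(y*((9+9)+(3+3))))) -> ((1*(y*((9+9)+(3+3))))+(y*(y*((9+9)+(3+3)))))
Apply DISTRIBUTE at LR (target: (y*((9+9)+(3+3)))): ((1*(y*((9+9)+(3+3))))+(y*(y*((9+9)+(3+3))))) -> ((1*((y*(9+9))+(y*(3+3))))+(y*(y*((9+9)+(3+3)))))
Apply FACTOR at LR (target: ((y*(9+9))+(y*(3+3)))): ((1*((y*(9+9))+(y*(3+3))))+(y*(y*((9+9)+(3+3))))) -> ((1*(y*((9+9)+(3+3))))+(y*(y*((9+9)+(3+3)))))

Answer: ((1*(y*((9+9)+(3+3))))+(y*(y*((9+9)+(3+3)))))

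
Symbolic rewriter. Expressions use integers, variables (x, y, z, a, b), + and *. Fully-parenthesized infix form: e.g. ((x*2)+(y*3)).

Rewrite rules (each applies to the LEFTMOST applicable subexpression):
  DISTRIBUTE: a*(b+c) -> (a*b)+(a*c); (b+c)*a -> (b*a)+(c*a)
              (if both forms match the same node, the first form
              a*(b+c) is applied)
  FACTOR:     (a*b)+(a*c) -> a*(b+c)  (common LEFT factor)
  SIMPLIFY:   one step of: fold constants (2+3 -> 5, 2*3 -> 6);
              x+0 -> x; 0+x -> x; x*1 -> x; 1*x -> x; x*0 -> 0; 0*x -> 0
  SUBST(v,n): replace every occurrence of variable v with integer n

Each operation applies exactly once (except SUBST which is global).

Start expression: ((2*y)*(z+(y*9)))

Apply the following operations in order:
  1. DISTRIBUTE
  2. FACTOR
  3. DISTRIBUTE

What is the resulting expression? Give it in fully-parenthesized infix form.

Start: ((2*y)*(z+(y*9)))
Apply DISTRIBUTE at root (target: ((2*y)*(z+(y*9)))): ((2*y)*(z+(y*9))) -> (((2*y)*z)+((2*y)*(y*9)))
Apply FACTOR at root (target: (((2*y)*z)+((2*y)*(y*9)))): (((2*y)*z)+((2*y)*(y*9))) -> ((2*y)*(z+(y*9)))
Apply DISTRIBUTE at root (target: ((2*y)*(z+(y*9)))): ((2*y)*(z+(y*9))) -> (((2*y)*z)+((2*y)*(y*9)))

Answer: (((2*y)*z)+((2*y)*(y*9)))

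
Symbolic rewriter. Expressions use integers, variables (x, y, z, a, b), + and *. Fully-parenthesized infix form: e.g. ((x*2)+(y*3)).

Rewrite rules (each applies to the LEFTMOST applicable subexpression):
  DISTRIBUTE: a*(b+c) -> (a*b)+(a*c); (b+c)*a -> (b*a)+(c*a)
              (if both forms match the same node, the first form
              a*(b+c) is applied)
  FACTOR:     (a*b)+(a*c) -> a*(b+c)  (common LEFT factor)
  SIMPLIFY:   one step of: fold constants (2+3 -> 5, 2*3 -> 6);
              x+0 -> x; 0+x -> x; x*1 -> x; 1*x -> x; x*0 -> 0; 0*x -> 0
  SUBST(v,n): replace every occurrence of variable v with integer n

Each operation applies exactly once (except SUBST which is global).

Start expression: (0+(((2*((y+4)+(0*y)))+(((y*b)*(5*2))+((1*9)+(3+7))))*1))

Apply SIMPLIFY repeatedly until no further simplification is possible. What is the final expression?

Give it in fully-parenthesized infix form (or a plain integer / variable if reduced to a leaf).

Answer: ((2*(y+4))+(((y*b)*10)+19))

Derivation:
Start: (0+(((2*((y+4)+(0*y)))+(((y*b)*(5*2))+((1*9)+(3+7))))*1))
Step 1: at root: (0+(((2*((y+4)+(0*y)))+(((y*b)*(5*2))+((1*9)+(3+7))))*1)) -> (((2*((y+4)+(0*y)))+(((y*b)*(5*2))+((1*9)+(3+7))))*1); overall: (0+(((2*((y+4)+(0*y)))+(((y*b)*(5*2))+((1*9)+(3+7))))*1)) -> (((2*((y+4)+(0*y)))+(((y*b)*(5*2))+((1*9)+(3+7))))*1)
Step 2: at root: (((2*((y+4)+(0*y)))+(((y*b)*(5*2))+((1*9)+(3+7))))*1) -> ((2*((y+4)+(0*y)))+(((y*b)*(5*2))+((1*9)+(3+7)))); overall: (((2*((y+4)+(0*y)))+(((y*b)*(5*2))+((1*9)+(3+7))))*1) -> ((2*((y+4)+(0*y)))+(((y*b)*(5*2))+((1*9)+(3+7))))
Step 3: at LRR: (0*y) -> 0; overall: ((2*((y+4)+(0*y)))+(((y*b)*(5*2))+((1*9)+(3+7)))) -> ((2*((y+4)+0))+(((y*b)*(5*2))+((1*9)+(3+7))))
Step 4: at LR: ((y+4)+0) -> (y+4); overall: ((2*((y+4)+0))+(((y*b)*(5*2))+((1*9)+(3+7)))) -> ((2*(y+4))+(((y*b)*(5*2))+((1*9)+(3+7))))
Step 5: at RLR: (5*2) -> 10; overall: ((2*(y+4))+(((y*b)*(5*2))+((1*9)+(3+7)))) -> ((2*(y+4))+(((y*b)*10)+((1*9)+(3+7))))
Step 6: at RRL: (1*9) -> 9; overall: ((2*(y+4))+(((y*b)*10)+((1*9)+(3+7)))) -> ((2*(y+4))+(((y*b)*10)+(9+(3+7))))
Step 7: at RRR: (3+7) -> 10; overall: ((2*(y+4))+(((y*b)*10)+(9+(3+7)))) -> ((2*(y+4))+(((y*b)*10)+(9+10)))
Step 8: at RR: (9+10) -> 19; overall: ((2*(y+4))+(((y*b)*10)+(9+10))) -> ((2*(y+4))+(((y*b)*10)+19))
Fixed point: ((2*(y+4))+(((y*b)*10)+19))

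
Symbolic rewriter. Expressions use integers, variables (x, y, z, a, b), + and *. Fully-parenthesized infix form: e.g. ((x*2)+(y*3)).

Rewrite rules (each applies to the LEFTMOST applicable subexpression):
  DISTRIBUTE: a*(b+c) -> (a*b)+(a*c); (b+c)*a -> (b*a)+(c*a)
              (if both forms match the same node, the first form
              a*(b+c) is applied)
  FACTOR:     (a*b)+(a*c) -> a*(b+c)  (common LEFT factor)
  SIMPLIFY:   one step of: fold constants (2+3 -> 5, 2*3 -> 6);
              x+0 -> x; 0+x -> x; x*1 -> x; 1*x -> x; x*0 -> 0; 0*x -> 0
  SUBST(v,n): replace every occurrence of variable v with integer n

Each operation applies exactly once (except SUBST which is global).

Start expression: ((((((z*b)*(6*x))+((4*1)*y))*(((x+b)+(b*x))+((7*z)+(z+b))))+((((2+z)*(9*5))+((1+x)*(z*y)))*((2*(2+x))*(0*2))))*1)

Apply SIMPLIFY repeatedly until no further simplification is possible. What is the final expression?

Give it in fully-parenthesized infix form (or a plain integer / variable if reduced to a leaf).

Start: ((((((z*b)*(6*x))+((4*1)*y))*(((x+b)+(b*x))+((7*z)+(z+b))))+((((2+z)*(9*5))+((1+x)*(z*y)))*((2*(2+x))*(0*2))))*1)
Step 1: at root: ((((((z*b)*(6*x))+((4*1)*y))*(((x+b)+(b*x))+((7*z)+(z+b))))+((((2+z)*(9*5))+((1+x)*(z*y)))*((2*(2+x))*(0*2))))*1) -> (((((z*b)*(6*x))+((4*1)*y))*(((x+b)+(b*x))+((7*z)+(z+b))))+((((2+z)*(9*5))+((1+x)*(z*y)))*((2*(2+x))*(0*2)))); overall: ((((((z*b)*(6*x))+((4*1)*y))*(((x+b)+(b*x))+((7*z)+(z+b))))+((((2+z)*(9*5))+((1+x)*(z*y)))*((2*(2+x))*(0*2))))*1) -> (((((z*b)*(6*x))+((4*1)*y))*(((x+b)+(b*x))+((7*z)+(z+b))))+((((2+z)*(9*5))+((1+x)*(z*y)))*((2*(2+x))*(0*2))))
Step 2: at LLRL: (4*1) -> 4; overall: (((((z*b)*(6*x))+((4*1)*y))*(((x+b)+(b*x))+((7*z)+(z+b))))+((((2+z)*(9*5))+((1+x)*(z*y)))*((2*(2+x))*(0*2)))) -> (((((z*b)*(6*x))+(4*y))*(((x+b)+(b*x))+((7*z)+(z+b))))+((((2+z)*(9*5))+((1+x)*(z*y)))*((2*(2+x))*(0*2))))
Step 3: at RLLR: (9*5) -> 45; overall: (((((z*b)*(6*x))+(4*y))*(((x+b)+(b*x))+((7*z)+(z+b))))+((((2+z)*(9*5))+((1+x)*(z*y)))*((2*(2+x))*(0*2)))) -> (((((z*b)*(6*x))+(4*y))*(((x+b)+(b*x))+((7*z)+(z+b))))+((((2+z)*45)+((1+x)*(z*y)))*((2*(2+x))*(0*2))))
Step 4: at RRR: (0*2) -> 0; overall: (((((z*b)*(6*x))+(4*y))*(((x+b)+(b*x))+((7*z)+(z+b))))+((((2+z)*45)+((1+x)*(z*y)))*((2*(2+x))*(0*2)))) -> (((((z*b)*(6*x))+(4*y))*(((x+b)+(b*x))+((7*z)+(z+b))))+((((2+z)*45)+((1+x)*(z*y)))*((2*(2+x))*0)))
Step 5: at RR: ((2*(2+x))*0) -> 0; overall: (((((z*b)*(6*x))+(4*y))*(((x+b)+(b*x))+((7*z)+(z+b))))+((((2+z)*45)+((1+x)*(z*y)))*((2*(2+x))*0))) -> (((((z*b)*(6*x))+(4*y))*(((x+b)+(b*x))+((7*z)+(z+b))))+((((2+z)*45)+((1+x)*(z*y)))*0))
Step 6: at R: ((((2+z)*45)+((1+x)*(z*y)))*0) -> 0; overall: (((((z*b)*(6*x))+(4*y))*(((x+b)+(b*x))+((7*z)+(z+b))))+((((2+z)*45)+((1+x)*(z*y)))*0)) -> (((((z*b)*(6*x))+(4*y))*(((x+b)+(b*x))+((7*z)+(z+b))))+0)
Step 7: at root: (((((z*b)*(6*x))+(4*y))*(((x+b)+(b*x))+((7*z)+(z+b))))+0) -> ((((z*b)*(6*x))+(4*y))*(((x+b)+(b*x))+((7*z)+(z+b)))); overall: (((((z*b)*(6*x))+(4*y))*(((x+b)+(b*x))+((7*z)+(z+b))))+0) -> ((((z*b)*(6*x))+(4*y))*(((x+b)+(b*x))+((7*z)+(z+b))))
Fixed point: ((((z*b)*(6*x))+(4*y))*(((x+b)+(b*x))+((7*z)+(z+b))))

Answer: ((((z*b)*(6*x))+(4*y))*(((x+b)+(b*x))+((7*z)+(z+b))))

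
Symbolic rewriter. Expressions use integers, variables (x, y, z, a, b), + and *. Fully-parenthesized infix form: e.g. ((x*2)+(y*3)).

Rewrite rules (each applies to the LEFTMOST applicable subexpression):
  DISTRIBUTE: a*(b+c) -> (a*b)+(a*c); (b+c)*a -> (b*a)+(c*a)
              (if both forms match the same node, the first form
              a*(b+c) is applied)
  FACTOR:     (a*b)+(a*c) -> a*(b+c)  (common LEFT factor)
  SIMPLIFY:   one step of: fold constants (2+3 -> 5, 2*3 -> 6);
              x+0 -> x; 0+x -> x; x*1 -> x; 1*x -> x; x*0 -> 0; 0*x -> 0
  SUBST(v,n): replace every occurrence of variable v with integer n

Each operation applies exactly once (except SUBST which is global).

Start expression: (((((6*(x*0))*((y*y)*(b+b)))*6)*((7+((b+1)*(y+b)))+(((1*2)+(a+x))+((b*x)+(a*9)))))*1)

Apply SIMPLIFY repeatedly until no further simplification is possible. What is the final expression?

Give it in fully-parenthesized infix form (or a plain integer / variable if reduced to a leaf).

Start: (((((6*(x*0))*((y*y)*(b+b)))*6)*((7+((b+1)*(y+b)))+(((1*2)+(a+x))+((b*x)+(a*9)))))*1)
Step 1: at root: (((((6*(x*0))*((y*y)*(b+b)))*6)*((7+((b+1)*(y+b)))+(((1*2)+(a+x))+((b*x)+(a*9)))))*1) -> ((((6*(x*0))*((y*y)*(b+b)))*6)*((7+((b+1)*(y+b)))+(((1*2)+(a+x))+((b*x)+(a*9))))); overall: (((((6*(x*0))*((y*y)*(b+b)))*6)*((7+((b+1)*(y+b)))+(((1*2)+(a+x))+((b*x)+(a*9)))))*1) -> ((((6*(x*0))*((y*y)*(b+b)))*6)*((7+((b+1)*(y+b)))+(((1*2)+(a+x))+((b*x)+(a*9)))))
Step 2: at LLLR: (x*0) -> 0; overall: ((((6*(x*0))*((y*y)*(b+b)))*6)*((7+((b+1)*(y+b)))+(((1*2)+(a+x))+((b*x)+(a*9))))) -> ((((6*0)*((y*y)*(b+b)))*6)*((7+((b+1)*(y+b)))+(((1*2)+(a+x))+((b*x)+(a*9)))))
Step 3: at LLL: (6*0) -> 0; overall: ((((6*0)*((y*y)*(b+b)))*6)*((7+((b+1)*(y+b)))+(((1*2)+(a+x))+((b*x)+(a*9))))) -> (((0*((y*y)*(b+b)))*6)*((7+((b+1)*(y+b)))+(((1*2)+(a+x))+((b*x)+(a*9)))))
Step 4: at LL: (0*((y*y)*(b+b))) -> 0; overall: (((0*((y*y)*(b+b)))*6)*((7+((b+1)*(y+b)))+(((1*2)+(a+x))+((b*x)+(a*9))))) -> ((0*6)*((7+((b+1)*(y+b)))+(((1*2)+(a+x))+((b*x)+(a*9)))))
Step 5: at L: (0*6) -> 0; overall: ((0*6)*((7+((b+1)*(y+b)))+(((1*2)+(a+x))+((b*x)+(a*9))))) -> (0*((7+((b+1)*(y+b)))+(((1*2)+(a+x))+((b*x)+(a*9)))))
Step 6: at root: (0*((7+((b+1)*(y+b)))+(((1*2)+(a+x))+((b*x)+(a*9))))) -> 0; overall: (0*((7+((b+1)*(y+b)))+(((1*2)+(a+x))+((b*x)+(a*9))))) -> 0
Fixed point: 0

Answer: 0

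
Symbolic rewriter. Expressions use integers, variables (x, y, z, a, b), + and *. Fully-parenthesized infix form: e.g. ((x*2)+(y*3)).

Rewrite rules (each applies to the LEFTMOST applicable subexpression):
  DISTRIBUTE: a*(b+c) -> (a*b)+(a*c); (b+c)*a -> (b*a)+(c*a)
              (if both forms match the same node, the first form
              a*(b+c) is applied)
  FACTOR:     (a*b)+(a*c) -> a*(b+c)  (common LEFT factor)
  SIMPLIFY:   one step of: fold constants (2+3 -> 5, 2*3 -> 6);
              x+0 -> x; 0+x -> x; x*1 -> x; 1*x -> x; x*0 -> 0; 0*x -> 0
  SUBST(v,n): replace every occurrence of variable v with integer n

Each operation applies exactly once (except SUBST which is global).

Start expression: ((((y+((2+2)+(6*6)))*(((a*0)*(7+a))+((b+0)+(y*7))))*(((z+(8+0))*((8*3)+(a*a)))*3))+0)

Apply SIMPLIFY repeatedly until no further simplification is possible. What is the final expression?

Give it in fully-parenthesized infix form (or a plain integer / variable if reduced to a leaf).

Answer: (((y+40)*(b+(y*7)))*(((z+8)*(24+(a*a)))*3))

Derivation:
Start: ((((y+((2+2)+(6*6)))*(((a*0)*(7+a))+((b+0)+(y*7))))*(((z+(8+0))*((8*3)+(a*a)))*3))+0)
Step 1: at root: ((((y+((2+2)+(6*6)))*(((a*0)*(7+a))+((b+0)+(y*7))))*(((z+(8+0))*((8*3)+(a*a)))*3))+0) -> (((y+((2+2)+(6*6)))*(((a*0)*(7+a))+((b+0)+(y*7))))*(((z+(8+0))*((8*3)+(a*a)))*3)); overall: ((((y+((2+2)+(6*6)))*(((a*0)*(7+a))+((b+0)+(y*7))))*(((z+(8+0))*((8*3)+(a*a)))*3))+0) -> (((y+((2+2)+(6*6)))*(((a*0)*(7+a))+((b+0)+(y*7))))*(((z+(8+0))*((8*3)+(a*a)))*3))
Step 2: at LLRL: (2+2) -> 4; overall: (((y+((2+2)+(6*6)))*(((a*0)*(7+a))+((b+0)+(y*7))))*(((z+(8+0))*((8*3)+(a*a)))*3)) -> (((y+(4+(6*6)))*(((a*0)*(7+a))+((b+0)+(y*7))))*(((z+(8+0))*((8*3)+(a*a)))*3))
Step 3: at LLRR: (6*6) -> 36; overall: (((y+(4+(6*6)))*(((a*0)*(7+a))+((b+0)+(y*7))))*(((z+(8+0))*((8*3)+(a*a)))*3)) -> (((y+(4+36))*(((a*0)*(7+a))+((b+0)+(y*7))))*(((z+(8+0))*((8*3)+(a*a)))*3))
Step 4: at LLR: (4+36) -> 40; overall: (((y+(4+36))*(((a*0)*(7+a))+((b+0)+(y*7))))*(((z+(8+0))*((8*3)+(a*a)))*3)) -> (((y+40)*(((a*0)*(7+a))+((b+0)+(y*7))))*(((z+(8+0))*((8*3)+(a*a)))*3))
Step 5: at LRLL: (a*0) -> 0; overall: (((y+40)*(((a*0)*(7+a))+((b+0)+(y*7))))*(((z+(8+0))*((8*3)+(a*a)))*3)) -> (((y+40)*((0*(7+a))+((b+0)+(y*7))))*(((z+(8+0))*((8*3)+(a*a)))*3))
Step 6: at LRL: (0*(7+a)) -> 0; overall: (((y+40)*((0*(7+a))+((b+0)+(y*7))))*(((z+(8+0))*((8*3)+(a*a)))*3)) -> (((y+40)*(0+((b+0)+(y*7))))*(((z+(8+0))*((8*3)+(a*a)))*3))
Step 7: at LR: (0+((b+0)+(y*7))) -> ((b+0)+(y*7)); overall: (((y+40)*(0+((b+0)+(y*7))))*(((z+(8+0))*((8*3)+(a*a)))*3)) -> (((y+40)*((b+0)+(y*7)))*(((z+(8+0))*((8*3)+(a*a)))*3))
Step 8: at LRL: (b+0) -> b; overall: (((y+40)*((b+0)+(y*7)))*(((z+(8+0))*((8*3)+(a*a)))*3)) -> (((y+40)*(b+(y*7)))*(((z+(8+0))*((8*3)+(a*a)))*3))
Step 9: at RLLR: (8+0) -> 8; overall: (((y+40)*(b+(y*7)))*(((z+(8+0))*((8*3)+(a*a)))*3)) -> (((y+40)*(b+(y*7)))*(((z+8)*((8*3)+(a*a)))*3))
Step 10: at RLRL: (8*3) -> 24; overall: (((y+40)*(b+(y*7)))*(((z+8)*((8*3)+(a*a)))*3)) -> (((y+40)*(b+(y*7)))*(((z+8)*(24+(a*a)))*3))
Fixed point: (((y+40)*(b+(y*7)))*(((z+8)*(24+(a*a)))*3))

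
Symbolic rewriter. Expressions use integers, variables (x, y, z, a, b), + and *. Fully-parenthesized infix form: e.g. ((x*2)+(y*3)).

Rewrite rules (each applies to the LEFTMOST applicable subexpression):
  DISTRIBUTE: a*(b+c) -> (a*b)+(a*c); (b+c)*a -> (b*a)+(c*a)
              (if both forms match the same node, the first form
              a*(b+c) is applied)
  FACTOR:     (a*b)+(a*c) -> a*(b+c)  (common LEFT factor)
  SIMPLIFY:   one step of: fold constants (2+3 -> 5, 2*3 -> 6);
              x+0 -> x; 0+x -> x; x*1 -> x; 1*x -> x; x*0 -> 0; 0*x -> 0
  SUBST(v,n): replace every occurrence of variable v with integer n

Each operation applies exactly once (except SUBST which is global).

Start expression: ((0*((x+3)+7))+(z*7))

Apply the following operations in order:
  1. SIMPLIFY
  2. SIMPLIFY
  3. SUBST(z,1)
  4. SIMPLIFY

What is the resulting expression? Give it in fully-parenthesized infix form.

Start: ((0*((x+3)+7))+(z*7))
Apply SIMPLIFY at L (target: (0*((x+3)+7))): ((0*((x+3)+7))+(z*7)) -> (0+(z*7))
Apply SIMPLIFY at root (target: (0+(z*7))): (0+(z*7)) -> (z*7)
Apply SUBST(z,1): (z*7) -> (1*7)
Apply SIMPLIFY at root (target: (1*7)): (1*7) -> 7

Answer: 7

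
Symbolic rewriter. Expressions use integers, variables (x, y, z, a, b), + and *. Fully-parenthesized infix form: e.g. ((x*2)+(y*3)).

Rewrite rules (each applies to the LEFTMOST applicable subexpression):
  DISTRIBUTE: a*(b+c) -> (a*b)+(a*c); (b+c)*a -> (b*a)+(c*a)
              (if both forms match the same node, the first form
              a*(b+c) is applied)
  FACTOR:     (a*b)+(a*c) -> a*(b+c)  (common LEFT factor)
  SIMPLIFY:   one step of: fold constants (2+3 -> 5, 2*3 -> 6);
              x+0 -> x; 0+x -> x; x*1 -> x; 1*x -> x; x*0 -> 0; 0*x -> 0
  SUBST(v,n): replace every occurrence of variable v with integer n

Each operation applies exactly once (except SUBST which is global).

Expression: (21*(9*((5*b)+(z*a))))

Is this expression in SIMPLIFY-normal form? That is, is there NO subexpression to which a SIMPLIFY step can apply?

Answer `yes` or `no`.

Answer: yes

Derivation:
Expression: (21*(9*((5*b)+(z*a))))
Scanning for simplifiable subexpressions (pre-order)...
  at root: (21*(9*((5*b)+(z*a)))) (not simplifiable)
  at R: (9*((5*b)+(z*a))) (not simplifiable)
  at RR: ((5*b)+(z*a)) (not simplifiable)
  at RRL: (5*b) (not simplifiable)
  at RRR: (z*a) (not simplifiable)
Result: no simplifiable subexpression found -> normal form.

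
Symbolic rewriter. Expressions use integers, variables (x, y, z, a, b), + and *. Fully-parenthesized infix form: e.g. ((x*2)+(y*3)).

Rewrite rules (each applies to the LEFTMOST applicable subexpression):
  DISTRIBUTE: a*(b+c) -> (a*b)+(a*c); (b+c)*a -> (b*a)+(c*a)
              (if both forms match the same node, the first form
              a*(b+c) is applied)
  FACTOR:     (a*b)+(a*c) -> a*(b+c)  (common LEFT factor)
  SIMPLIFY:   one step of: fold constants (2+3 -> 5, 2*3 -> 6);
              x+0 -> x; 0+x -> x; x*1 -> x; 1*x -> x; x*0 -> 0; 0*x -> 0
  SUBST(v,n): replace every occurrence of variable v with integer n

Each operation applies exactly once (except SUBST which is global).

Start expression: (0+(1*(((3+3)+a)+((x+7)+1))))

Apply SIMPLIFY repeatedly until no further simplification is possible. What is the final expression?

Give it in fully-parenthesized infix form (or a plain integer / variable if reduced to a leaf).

Answer: ((6+a)+((x+7)+1))

Derivation:
Start: (0+(1*(((3+3)+a)+((x+7)+1))))
Step 1: at root: (0+(1*(((3+3)+a)+((x+7)+1)))) -> (1*(((3+3)+a)+((x+7)+1))); overall: (0+(1*(((3+3)+a)+((x+7)+1)))) -> (1*(((3+3)+a)+((x+7)+1)))
Step 2: at root: (1*(((3+3)+a)+((x+7)+1))) -> (((3+3)+a)+((x+7)+1)); overall: (1*(((3+3)+a)+((x+7)+1))) -> (((3+3)+a)+((x+7)+1))
Step 3: at LL: (3+3) -> 6; overall: (((3+3)+a)+((x+7)+1)) -> ((6+a)+((x+7)+1))
Fixed point: ((6+a)+((x+7)+1))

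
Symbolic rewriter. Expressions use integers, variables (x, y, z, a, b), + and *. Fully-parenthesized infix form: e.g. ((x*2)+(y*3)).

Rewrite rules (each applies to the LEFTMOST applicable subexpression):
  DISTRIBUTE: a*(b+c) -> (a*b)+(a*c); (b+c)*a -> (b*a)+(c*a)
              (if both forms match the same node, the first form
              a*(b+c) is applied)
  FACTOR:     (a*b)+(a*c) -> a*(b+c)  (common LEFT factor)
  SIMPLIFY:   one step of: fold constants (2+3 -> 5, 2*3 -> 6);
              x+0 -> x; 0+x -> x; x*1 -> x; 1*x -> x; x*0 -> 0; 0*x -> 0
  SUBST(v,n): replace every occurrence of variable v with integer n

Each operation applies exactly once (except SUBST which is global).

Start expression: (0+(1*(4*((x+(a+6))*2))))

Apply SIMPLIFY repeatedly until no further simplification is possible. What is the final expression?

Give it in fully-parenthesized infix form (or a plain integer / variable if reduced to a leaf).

Start: (0+(1*(4*((x+(a+6))*2))))
Step 1: at root: (0+(1*(4*((x+(a+6))*2)))) -> (1*(4*((x+(a+6))*2))); overall: (0+(1*(4*((x+(a+6))*2)))) -> (1*(4*((x+(a+6))*2)))
Step 2: at root: (1*(4*((x+(a+6))*2))) -> (4*((x+(a+6))*2)); overall: (1*(4*((x+(a+6))*2))) -> (4*((x+(a+6))*2))
Fixed point: (4*((x+(a+6))*2))

Answer: (4*((x+(a+6))*2))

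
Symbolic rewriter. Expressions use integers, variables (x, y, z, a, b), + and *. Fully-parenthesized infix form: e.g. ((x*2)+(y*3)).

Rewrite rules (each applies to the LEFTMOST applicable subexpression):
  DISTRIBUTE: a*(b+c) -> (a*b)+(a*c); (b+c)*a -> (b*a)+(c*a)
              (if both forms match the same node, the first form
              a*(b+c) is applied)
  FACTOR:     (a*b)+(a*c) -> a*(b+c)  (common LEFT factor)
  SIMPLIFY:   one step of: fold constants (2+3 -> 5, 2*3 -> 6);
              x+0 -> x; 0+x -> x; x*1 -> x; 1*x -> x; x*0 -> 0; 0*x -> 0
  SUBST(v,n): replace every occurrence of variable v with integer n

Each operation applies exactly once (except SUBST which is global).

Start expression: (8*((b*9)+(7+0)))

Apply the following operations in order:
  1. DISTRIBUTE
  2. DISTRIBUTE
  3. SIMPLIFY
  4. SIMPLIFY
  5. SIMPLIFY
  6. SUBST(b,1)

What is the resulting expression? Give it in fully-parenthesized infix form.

Start: (8*((b*9)+(7+0)))
Apply DISTRIBUTE at root (target: (8*((b*9)+(7+0)))): (8*((b*9)+(7+0))) -> ((8*(b*9))+(8*(7+0)))
Apply DISTRIBUTE at R (target: (8*(7+0))): ((8*(b*9))+(8*(7+0))) -> ((8*(b*9))+((8*7)+(8*0)))
Apply SIMPLIFY at RL (target: (8*7)): ((8*(b*9))+((8*7)+(8*0))) -> ((8*(b*9))+(56+(8*0)))
Apply SIMPLIFY at RR (target: (8*0)): ((8*(b*9))+(56+(8*0))) -> ((8*(b*9))+(56+0))
Apply SIMPLIFY at R (target: (56+0)): ((8*(b*9))+(56+0)) -> ((8*(b*9))+56)
Apply SUBST(b,1): ((8*(b*9))+56) -> ((8*(1*9))+56)

Answer: ((8*(1*9))+56)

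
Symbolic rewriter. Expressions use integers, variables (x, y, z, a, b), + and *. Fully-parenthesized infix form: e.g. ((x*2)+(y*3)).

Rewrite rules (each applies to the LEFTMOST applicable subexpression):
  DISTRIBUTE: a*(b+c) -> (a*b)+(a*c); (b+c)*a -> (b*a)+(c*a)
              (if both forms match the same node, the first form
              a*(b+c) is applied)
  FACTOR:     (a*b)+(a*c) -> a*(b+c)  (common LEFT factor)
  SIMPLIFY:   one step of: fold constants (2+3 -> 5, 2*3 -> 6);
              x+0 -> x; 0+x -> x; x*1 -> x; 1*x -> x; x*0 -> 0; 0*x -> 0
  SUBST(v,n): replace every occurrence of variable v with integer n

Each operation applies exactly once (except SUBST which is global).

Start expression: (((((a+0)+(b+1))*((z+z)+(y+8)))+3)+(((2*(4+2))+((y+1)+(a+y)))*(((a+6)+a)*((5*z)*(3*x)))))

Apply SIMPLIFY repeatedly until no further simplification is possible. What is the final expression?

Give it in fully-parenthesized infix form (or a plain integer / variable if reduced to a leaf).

Answer: ((((a+(b+1))*((z+z)+(y+8)))+3)+((12+((y+1)+(a+y)))*(((a+6)+a)*((5*z)*(3*x)))))

Derivation:
Start: (((((a+0)+(b+1))*((z+z)+(y+8)))+3)+(((2*(4+2))+((y+1)+(a+y)))*(((a+6)+a)*((5*z)*(3*x)))))
Step 1: at LLLL: (a+0) -> a; overall: (((((a+0)+(b+1))*((z+z)+(y+8)))+3)+(((2*(4+2))+((y+1)+(a+y)))*(((a+6)+a)*((5*z)*(3*x))))) -> ((((a+(b+1))*((z+z)+(y+8)))+3)+(((2*(4+2))+((y+1)+(a+y)))*(((a+6)+a)*((5*z)*(3*x)))))
Step 2: at RLLR: (4+2) -> 6; overall: ((((a+(b+1))*((z+z)+(y+8)))+3)+(((2*(4+2))+((y+1)+(a+y)))*(((a+6)+a)*((5*z)*(3*x))))) -> ((((a+(b+1))*((z+z)+(y+8)))+3)+(((2*6)+((y+1)+(a+y)))*(((a+6)+a)*((5*z)*(3*x)))))
Step 3: at RLL: (2*6) -> 12; overall: ((((a+(b+1))*((z+z)+(y+8)))+3)+(((2*6)+((y+1)+(a+y)))*(((a+6)+a)*((5*z)*(3*x))))) -> ((((a+(b+1))*((z+z)+(y+8)))+3)+((12+((y+1)+(a+y)))*(((a+6)+a)*((5*z)*(3*x)))))
Fixed point: ((((a+(b+1))*((z+z)+(y+8)))+3)+((12+((y+1)+(a+y)))*(((a+6)+a)*((5*z)*(3*x)))))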